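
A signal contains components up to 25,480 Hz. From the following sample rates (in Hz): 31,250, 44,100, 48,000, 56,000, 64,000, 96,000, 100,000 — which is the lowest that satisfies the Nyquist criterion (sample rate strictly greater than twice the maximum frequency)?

Need sample rate > 2 × 25,480 = 50,960 Hz.
Lowest listed rate above 50,960 Hz is 56,000 Hz.

56,000 Hz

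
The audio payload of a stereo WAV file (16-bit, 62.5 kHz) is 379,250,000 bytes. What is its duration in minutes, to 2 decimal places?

25.28 minutes

Byte rate = 62,500 × 2 × 2 = 250,000 bytes/s.
Duration = 379,250,000 / 250,000 = 1,517 s.
1,517 s / 60 = 25.28 minutes.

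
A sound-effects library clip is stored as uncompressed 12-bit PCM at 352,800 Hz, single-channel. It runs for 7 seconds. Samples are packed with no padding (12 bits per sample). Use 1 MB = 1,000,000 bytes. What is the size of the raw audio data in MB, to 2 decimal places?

Bits = 352,800 × 7 × 12 × 1 = 29,635,200 bits = 3,704,400 bytes.
3,704,400 / 1,000,000 = 3.70 MB.

3.70 MB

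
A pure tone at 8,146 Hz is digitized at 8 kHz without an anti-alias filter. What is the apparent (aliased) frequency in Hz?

146 Hz

Nyquist = 8,000/2 = 4,000 Hz; 8,146 Hz exceeds it.
Alias = |8,146 − 1×8,000| = |8,146 − 8,000| = 146 Hz.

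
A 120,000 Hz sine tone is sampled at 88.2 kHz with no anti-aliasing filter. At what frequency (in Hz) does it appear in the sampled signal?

Nyquist = 88,200/2 = 44,100 Hz; 120,000 Hz exceeds it.
Alias = |120,000 − 1×88,200| = |120,000 − 88,200| = 31,800 Hz.

31,800 Hz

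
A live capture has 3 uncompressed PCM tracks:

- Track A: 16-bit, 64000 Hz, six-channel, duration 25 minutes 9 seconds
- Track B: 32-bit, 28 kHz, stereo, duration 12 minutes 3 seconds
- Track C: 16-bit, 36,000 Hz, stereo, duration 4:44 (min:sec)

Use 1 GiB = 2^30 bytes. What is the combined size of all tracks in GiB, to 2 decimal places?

Track A: 25 minutes 9 seconds = 1,509 s; 64,000 × 1,509 × 2 × 6 = 1,158,912,000 bytes.
Track B: 12 minutes 3 seconds = 723 s; 28,000 × 723 × 4 × 2 = 161,952,000 bytes.
Track C: 4:44 (min:sec) = 284 s; 36,000 × 284 × 2 × 2 = 40,896,000 bytes.
Total = 1,361,760,000 bytes = 1.27 GiB.

1.27 GiB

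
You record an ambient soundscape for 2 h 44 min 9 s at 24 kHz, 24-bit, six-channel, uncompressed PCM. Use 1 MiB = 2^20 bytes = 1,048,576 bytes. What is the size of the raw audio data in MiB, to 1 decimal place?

Duration = 2 h 44 min 9 s = 9,849 s.
Bytes = 24,000 samples/s × 9,849 s × 3 bytes/sample × 6 ch = 4,254,768,000 bytes.
4,254,768,000 / 1,048,576 = 4057.7 MiB.

4057.7 MiB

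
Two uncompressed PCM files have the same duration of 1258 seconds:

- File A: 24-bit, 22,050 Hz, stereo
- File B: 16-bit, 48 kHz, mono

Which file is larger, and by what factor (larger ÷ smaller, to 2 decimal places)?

File A, by a factor of 1.38

File A: 22,050 × 3 × 2 = 132,300 bytes/s.
File B: 48,000 × 2 × 1 = 96,000 bytes/s.
File A is larger; ratio = 166,433,400 / 120,768,000 = 1.38.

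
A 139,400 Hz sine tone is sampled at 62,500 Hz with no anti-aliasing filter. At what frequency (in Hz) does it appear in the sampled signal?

Nyquist = 62,500/2 = 31,250 Hz; 139,400 Hz exceeds it.
Alias = |139,400 − 2×62,500| = |139,400 − 125,000| = 14,400 Hz.

14,400 Hz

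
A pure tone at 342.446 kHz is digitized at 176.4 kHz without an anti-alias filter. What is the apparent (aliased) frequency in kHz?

10.354 kHz

Nyquist = 176,400/2 = 88,200 Hz; 342,446 Hz exceeds it.
Alias = |342,446 − 2×176,400| = |342,446 − 352,800| = 10,354 Hz = 10.354 kHz.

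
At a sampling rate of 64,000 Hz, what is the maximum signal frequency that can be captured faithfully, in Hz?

32,000 Hz

Nyquist frequency = sample rate / 2 = 64,000 / 2 = 32,000 Hz.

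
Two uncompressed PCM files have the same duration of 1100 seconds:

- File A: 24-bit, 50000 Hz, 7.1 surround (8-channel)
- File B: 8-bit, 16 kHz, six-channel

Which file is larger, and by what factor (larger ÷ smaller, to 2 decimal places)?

File A: 50,000 × 3 × 8 = 1,200,000 bytes/s.
File B: 16,000 × 1 × 6 = 96,000 bytes/s.
File A is larger; ratio = 1,320,000,000 / 105,600,000 = 12.50.

File A, by a factor of 12.50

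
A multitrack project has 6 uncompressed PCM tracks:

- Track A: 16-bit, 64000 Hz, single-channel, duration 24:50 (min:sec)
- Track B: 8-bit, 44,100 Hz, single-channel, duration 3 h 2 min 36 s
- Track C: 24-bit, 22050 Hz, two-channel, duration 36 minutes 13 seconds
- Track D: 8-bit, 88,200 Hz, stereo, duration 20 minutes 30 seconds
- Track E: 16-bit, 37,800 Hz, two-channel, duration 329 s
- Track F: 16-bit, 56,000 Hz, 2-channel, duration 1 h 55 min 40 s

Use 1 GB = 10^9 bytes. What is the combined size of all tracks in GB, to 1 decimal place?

Track A: 24:50 (min:sec) = 1,490 s; 64,000 × 1,490 × 2 × 1 = 190,720,000 bytes.
Track B: 3 h 2 min 36 s = 10,956 s; 44,100 × 10,956 × 1 × 1 = 483,159,600 bytes.
Track C: 36 minutes 13 seconds = 2,173 s; 22,050 × 2,173 × 3 × 2 = 287,487,900 bytes.
Track D: 20 minutes 30 seconds = 1,230 s; 88,200 × 1,230 × 1 × 2 = 216,972,000 bytes.
Track E: 37,800 × 329 × 2 × 2 = 49,744,800 bytes.
Track F: 1 h 55 min 40 s = 6,940 s; 56,000 × 6,940 × 2 × 2 = 1,554,560,000 bytes.
Total = 2,782,644,300 bytes = 2.8 GB.

2.8 GB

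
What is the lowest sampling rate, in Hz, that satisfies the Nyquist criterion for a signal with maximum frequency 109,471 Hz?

Minimum sample rate = 2 × 109,471 Hz = 218,942 Hz.

218,942 Hz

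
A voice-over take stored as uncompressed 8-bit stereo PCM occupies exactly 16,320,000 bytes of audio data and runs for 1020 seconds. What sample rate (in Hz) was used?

Bytes = sample_rate × seconds × bytes_per_sample × channels.
sample_rate = 16,320,000 / (1,020 × 1 × 2) = 16,320,000 / 2,040 = 8,000 Hz.

8,000 Hz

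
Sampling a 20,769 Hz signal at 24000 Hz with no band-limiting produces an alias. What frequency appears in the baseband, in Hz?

Nyquist = 24,000/2 = 12,000 Hz; 20,769 Hz exceeds it.
Alias = |20,769 − 1×24,000| = |20,769 − 24,000| = 3,231 Hz.

3,231 Hz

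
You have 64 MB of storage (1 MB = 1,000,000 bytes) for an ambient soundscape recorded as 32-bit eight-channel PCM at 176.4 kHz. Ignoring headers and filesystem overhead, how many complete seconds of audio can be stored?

11 seconds

Uncompressed byte rate = 176,400 × 4 × 8 = 5,644,800 bytes/s.
Capacity = 64 × 1,000,000 = 64,000,000 bytes.
64,000,000 / 5,644,800 ≈ 11.34 s → 11 seconds.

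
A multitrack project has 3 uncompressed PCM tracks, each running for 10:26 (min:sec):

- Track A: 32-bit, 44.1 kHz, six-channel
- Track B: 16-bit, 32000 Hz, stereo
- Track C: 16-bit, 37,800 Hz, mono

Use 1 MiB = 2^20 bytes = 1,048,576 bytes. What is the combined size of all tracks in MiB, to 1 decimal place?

753.4 MiB

10:26 (min:sec) = 626 s.
Track A: 44,100 × 626 × 4 × 6 = 662,558,400 bytes.
Track B: 32,000 × 626 × 2 × 2 = 80,128,000 bytes.
Track C: 37,800 × 626 × 2 × 1 = 47,325,600 bytes.
Total = 790,012,000 bytes = 753.4 MiB.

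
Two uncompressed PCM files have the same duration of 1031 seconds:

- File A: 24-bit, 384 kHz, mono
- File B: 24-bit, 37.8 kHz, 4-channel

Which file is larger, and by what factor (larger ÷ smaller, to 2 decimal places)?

File A, by a factor of 2.54

File A: 384,000 × 3 × 1 = 1,152,000 bytes/s.
File B: 37,800 × 3 × 4 = 453,600 bytes/s.
File A is larger; ratio = 1,187,712,000 / 467,661,600 = 2.54.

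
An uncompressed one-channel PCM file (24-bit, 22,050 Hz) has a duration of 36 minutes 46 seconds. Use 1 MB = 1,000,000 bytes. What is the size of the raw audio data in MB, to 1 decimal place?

145.9 MB

Duration = 36 minutes 46 seconds = 2,206 s.
Bytes = 22,050 samples/s × 2,206 s × 3 bytes/sample × 1 ch = 145,926,900 bytes.
145,926,900 / 1,000,000 = 145.9 MB.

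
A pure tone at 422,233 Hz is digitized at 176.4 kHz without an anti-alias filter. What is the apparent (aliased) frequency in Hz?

Nyquist = 176,400/2 = 88,200 Hz; 422,233 Hz exceeds it.
Alias = |422,233 − 2×176,400| = |422,233 − 352,800| = 69,433 Hz.

69,433 Hz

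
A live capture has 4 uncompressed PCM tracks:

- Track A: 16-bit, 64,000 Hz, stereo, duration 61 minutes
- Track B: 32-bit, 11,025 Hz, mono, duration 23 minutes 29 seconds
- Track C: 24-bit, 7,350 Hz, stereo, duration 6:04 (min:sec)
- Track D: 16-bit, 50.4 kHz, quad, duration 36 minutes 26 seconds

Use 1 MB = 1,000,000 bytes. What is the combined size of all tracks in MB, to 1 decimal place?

Track A: 61 minutes = 3,660 s; 64,000 × 3,660 × 2 × 2 = 936,960,000 bytes.
Track B: 23 minutes 29 seconds = 1,409 s; 11,025 × 1,409 × 4 × 1 = 62,136,900 bytes.
Track C: 6:04 (min:sec) = 364 s; 7,350 × 364 × 3 × 2 = 16,052,400 bytes.
Track D: 36 minutes 26 seconds = 2,186 s; 50,400 × 2,186 × 2 × 4 = 881,395,200 bytes.
Total = 1,896,544,500 bytes = 1896.5 MB.

1896.5 MB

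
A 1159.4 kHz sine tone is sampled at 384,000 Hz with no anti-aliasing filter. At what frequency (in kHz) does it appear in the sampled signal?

7.4 kHz

Nyquist = 384,000/2 = 192,000 Hz; 1,159,400 Hz exceeds it.
Alias = |1,159,400 − 3×384,000| = |1,159,400 − 1,152,000| = 7,400 Hz = 7.4 kHz.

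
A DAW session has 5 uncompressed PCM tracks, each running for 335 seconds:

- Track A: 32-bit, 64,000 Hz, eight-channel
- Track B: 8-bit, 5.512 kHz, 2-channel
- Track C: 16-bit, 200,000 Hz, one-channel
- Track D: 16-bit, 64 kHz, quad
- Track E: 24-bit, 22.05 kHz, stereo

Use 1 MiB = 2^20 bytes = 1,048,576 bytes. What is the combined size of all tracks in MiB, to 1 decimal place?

Track A: 64,000 × 335 × 4 × 8 = 686,080,000 bytes.
Track B: 5,512 × 335 × 1 × 2 = 3,693,040 bytes.
Track C: 200,000 × 335 × 2 × 1 = 134,000,000 bytes.
Track D: 64,000 × 335 × 2 × 4 = 171,520,000 bytes.
Track E: 22,050 × 335 × 3 × 2 = 44,320,500 bytes.
Total = 1,039,613,540 bytes = 991.5 MiB.

991.5 MiB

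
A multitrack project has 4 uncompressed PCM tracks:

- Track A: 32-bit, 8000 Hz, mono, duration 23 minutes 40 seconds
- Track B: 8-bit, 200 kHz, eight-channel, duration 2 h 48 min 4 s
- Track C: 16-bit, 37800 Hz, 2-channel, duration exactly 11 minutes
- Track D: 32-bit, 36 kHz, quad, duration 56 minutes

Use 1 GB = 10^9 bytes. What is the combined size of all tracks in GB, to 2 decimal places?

Track A: 23 minutes 40 seconds = 1,420 s; 8,000 × 1,420 × 4 × 1 = 45,440,000 bytes.
Track B: 2 h 48 min 4 s = 10,084 s; 200,000 × 10,084 × 1 × 8 = 16,134,400,000 bytes.
Track C: exactly 11 minutes = 660 s; 37,800 × 660 × 2 × 2 = 99,792,000 bytes.
Track D: 56 minutes = 3,360 s; 36,000 × 3,360 × 4 × 4 = 1,935,360,000 bytes.
Total = 18,214,992,000 bytes = 18.21 GB.

18.21 GB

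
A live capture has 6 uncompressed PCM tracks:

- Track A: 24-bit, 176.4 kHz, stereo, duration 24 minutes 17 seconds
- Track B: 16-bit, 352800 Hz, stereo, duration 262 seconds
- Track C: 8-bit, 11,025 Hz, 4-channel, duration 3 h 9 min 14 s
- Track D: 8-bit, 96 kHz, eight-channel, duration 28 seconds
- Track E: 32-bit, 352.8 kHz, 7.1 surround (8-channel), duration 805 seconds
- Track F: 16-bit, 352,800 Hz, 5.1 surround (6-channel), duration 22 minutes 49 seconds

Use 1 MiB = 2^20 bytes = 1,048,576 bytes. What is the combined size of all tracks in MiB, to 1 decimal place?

16515.7 MiB

Track A: 24 minutes 17 seconds = 1,457 s; 176,400 × 1,457 × 3 × 2 = 1,542,088,800 bytes.
Track B: 352,800 × 262 × 2 × 2 = 369,734,400 bytes.
Track C: 3 h 9 min 14 s = 11,354 s; 11,025 × 11,354 × 1 × 4 = 500,711,400 bytes.
Track D: 96,000 × 28 × 1 × 8 = 21,504,000 bytes.
Track E: 352,800 × 805 × 4 × 8 = 9,088,128,000 bytes.
Track F: 22 minutes 49 seconds = 1,369 s; 352,800 × 1,369 × 2 × 6 = 5,795,798,400 bytes.
Total = 17,317,965,000 bytes = 16515.7 MiB.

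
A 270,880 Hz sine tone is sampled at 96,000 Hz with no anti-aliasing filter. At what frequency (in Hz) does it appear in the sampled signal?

17,120 Hz

Nyquist = 96,000/2 = 48,000 Hz; 270,880 Hz exceeds it.
Alias = |270,880 − 3×96,000| = |270,880 − 288,000| = 17,120 Hz.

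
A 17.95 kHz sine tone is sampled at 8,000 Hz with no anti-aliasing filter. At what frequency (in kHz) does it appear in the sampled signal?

1.95 kHz

Nyquist = 8,000/2 = 4,000 Hz; 17,950 Hz exceeds it.
Alias = |17,950 − 2×8,000| = |17,950 − 16,000| = 1,950 Hz = 1.95 kHz.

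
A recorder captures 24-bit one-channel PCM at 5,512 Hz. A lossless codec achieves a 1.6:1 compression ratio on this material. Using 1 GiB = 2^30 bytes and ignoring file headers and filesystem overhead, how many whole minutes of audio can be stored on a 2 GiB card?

3,463 minutes

Uncompressed byte rate = 5,512 × 3 × 1 = 16,536 bytes/s.
After 1.6:1 compression, effective rate ≈ 10335 bytes/s.
Capacity = 2 × 1,073,741,824 = 2,147,483,648 bytes.
2,147,483,648 / effective rate ≈ 207787.48 s → 3,463 minutes.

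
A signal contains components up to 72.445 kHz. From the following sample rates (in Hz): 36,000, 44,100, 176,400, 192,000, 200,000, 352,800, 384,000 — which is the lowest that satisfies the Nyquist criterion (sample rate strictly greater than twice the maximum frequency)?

Need sample rate > 2 × 72,445 = 144,890 Hz.
Lowest listed rate above 144,890 Hz is 176,400 Hz.

176,400 Hz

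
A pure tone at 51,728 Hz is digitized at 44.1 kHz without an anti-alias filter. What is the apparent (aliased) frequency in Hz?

7,628 Hz

Nyquist = 44,100/2 = 22,050 Hz; 51,728 Hz exceeds it.
Alias = |51,728 − 1×44,100| = |51,728 − 44,100| = 7,628 Hz.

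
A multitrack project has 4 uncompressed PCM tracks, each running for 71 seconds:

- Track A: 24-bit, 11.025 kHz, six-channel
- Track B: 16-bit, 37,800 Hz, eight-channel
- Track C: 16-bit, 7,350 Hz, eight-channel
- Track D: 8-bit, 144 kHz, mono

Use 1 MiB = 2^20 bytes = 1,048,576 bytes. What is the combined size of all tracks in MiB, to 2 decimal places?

72.10 MiB

Track A: 11,025 × 71 × 3 × 6 = 14,089,950 bytes.
Track B: 37,800 × 71 × 2 × 8 = 42,940,800 bytes.
Track C: 7,350 × 71 × 2 × 8 = 8,349,600 bytes.
Track D: 144,000 × 71 × 1 × 1 = 10,224,000 bytes.
Total = 75,604,350 bytes = 72.10 MiB.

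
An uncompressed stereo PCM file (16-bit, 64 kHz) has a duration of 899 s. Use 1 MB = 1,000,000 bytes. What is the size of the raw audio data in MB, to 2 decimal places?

230.14 MB

Bytes = 64,000 samples/s × 899 s × 2 bytes/sample × 2 ch = 230,144,000 bytes.
230,144,000 / 1,000,000 = 230.14 MB.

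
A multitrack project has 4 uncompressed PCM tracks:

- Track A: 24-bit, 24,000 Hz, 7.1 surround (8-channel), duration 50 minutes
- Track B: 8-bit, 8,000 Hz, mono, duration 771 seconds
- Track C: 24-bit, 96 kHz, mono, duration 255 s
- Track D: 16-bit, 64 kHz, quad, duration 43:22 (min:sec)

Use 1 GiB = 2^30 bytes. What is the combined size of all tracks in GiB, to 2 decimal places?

Track A: 50 minutes = 3,000 s; 24,000 × 3,000 × 3 × 8 = 1,728,000,000 bytes.
Track B: 8,000 × 771 × 1 × 1 = 6,168,000 bytes.
Track C: 96,000 × 255 × 3 × 1 = 73,440,000 bytes.
Track D: 43:22 (min:sec) = 2,602 s; 64,000 × 2,602 × 2 × 4 = 1,332,224,000 bytes.
Total = 3,139,832,000 bytes = 2.92 GiB.

2.92 GiB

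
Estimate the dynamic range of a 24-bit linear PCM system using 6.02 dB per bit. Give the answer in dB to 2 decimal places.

24 × 6.02 = 144.48 dB.

144.48 dB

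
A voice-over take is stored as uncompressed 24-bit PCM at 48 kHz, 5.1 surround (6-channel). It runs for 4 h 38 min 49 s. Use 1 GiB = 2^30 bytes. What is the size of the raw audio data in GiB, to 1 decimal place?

13.5 GiB

Duration = 4 h 38 min 49 s = 16,729 s.
Bytes = 48,000 samples/s × 16,729 s × 3 bytes/sample × 6 ch = 14,453,856,000 bytes.
14,453,856,000 / 1,073,741,824 = 13.5 GiB.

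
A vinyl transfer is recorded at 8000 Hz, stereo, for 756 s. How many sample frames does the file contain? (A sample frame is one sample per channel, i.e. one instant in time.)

6,048,000 sample frames

8,000 samples/s × 756 s = 6,048,000 frames.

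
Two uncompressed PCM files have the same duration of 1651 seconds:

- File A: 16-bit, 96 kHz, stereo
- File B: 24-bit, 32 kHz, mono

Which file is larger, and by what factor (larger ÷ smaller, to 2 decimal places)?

File A, by a factor of 4.00

File A: 96,000 × 2 × 2 = 384,000 bytes/s.
File B: 32,000 × 3 × 1 = 96,000 bytes/s.
File A is larger; ratio = 633,984,000 / 158,496,000 = 4.00.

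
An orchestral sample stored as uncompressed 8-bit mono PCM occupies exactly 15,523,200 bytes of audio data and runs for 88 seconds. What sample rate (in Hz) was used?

Bytes = sample_rate × seconds × bytes_per_sample × channels.
sample_rate = 15,523,200 / (88 × 1 × 1) = 15,523,200 / 88 = 176,400 Hz.

176,400 Hz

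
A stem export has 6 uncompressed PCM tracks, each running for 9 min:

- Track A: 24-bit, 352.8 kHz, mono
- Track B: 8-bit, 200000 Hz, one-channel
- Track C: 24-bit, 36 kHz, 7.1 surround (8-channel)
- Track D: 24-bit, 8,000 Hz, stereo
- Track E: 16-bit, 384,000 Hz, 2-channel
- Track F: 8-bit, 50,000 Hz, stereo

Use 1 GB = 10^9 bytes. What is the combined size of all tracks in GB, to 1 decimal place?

9 min = 540 s.
Track A: 352,800 × 540 × 3 × 1 = 571,536,000 bytes.
Track B: 200,000 × 540 × 1 × 1 = 108,000,000 bytes.
Track C: 36,000 × 540 × 3 × 8 = 466,560,000 bytes.
Track D: 8,000 × 540 × 3 × 2 = 25,920,000 bytes.
Track E: 384,000 × 540 × 2 × 2 = 829,440,000 bytes.
Track F: 50,000 × 540 × 1 × 2 = 54,000,000 bytes.
Total = 2,055,456,000 bytes = 2.1 GB.

2.1 GB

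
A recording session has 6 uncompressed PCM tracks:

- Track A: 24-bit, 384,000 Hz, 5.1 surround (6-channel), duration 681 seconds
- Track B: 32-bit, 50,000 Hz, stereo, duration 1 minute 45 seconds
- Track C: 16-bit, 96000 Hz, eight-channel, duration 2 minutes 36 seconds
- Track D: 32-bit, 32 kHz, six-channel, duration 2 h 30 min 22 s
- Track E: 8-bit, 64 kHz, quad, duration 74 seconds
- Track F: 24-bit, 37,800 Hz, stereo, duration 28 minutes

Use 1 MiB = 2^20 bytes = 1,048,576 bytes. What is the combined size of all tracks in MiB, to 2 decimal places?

Track A: 384,000 × 681 × 3 × 6 = 4,707,072,000 bytes.
Track B: 1 minute 45 seconds = 105 s; 50,000 × 105 × 4 × 2 = 42,000,000 bytes.
Track C: 2 minutes 36 seconds = 156 s; 96,000 × 156 × 2 × 8 = 239,616,000 bytes.
Track D: 2 h 30 min 22 s = 9,022 s; 32,000 × 9,022 × 4 × 6 = 6,928,896,000 bytes.
Track E: 64,000 × 74 × 1 × 4 = 18,944,000 bytes.
Track F: 28 minutes = 1,680 s; 37,800 × 1,680 × 3 × 2 = 381,024,000 bytes.
Total = 12,317,552,000 bytes = 11746.93 MiB.

11746.93 MiB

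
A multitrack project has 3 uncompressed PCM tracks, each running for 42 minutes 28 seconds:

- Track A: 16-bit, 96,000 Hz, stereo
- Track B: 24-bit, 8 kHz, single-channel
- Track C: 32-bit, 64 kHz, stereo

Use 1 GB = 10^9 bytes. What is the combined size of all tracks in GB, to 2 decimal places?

2.34 GB

42 minutes 28 seconds = 2,548 s.
Track A: 96,000 × 2,548 × 2 × 2 = 978,432,000 bytes.
Track B: 8,000 × 2,548 × 3 × 1 = 61,152,000 bytes.
Track C: 64,000 × 2,548 × 4 × 2 = 1,304,576,000 bytes.
Total = 2,344,160,000 bytes = 2.34 GB.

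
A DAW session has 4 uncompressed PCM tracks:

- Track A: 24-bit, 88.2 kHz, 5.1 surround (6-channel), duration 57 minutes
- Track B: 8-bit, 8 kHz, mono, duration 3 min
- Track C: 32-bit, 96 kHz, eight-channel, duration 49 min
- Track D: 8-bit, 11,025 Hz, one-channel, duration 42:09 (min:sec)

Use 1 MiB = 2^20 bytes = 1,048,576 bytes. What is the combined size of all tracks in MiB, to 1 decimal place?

Track A: 57 minutes = 3,420 s; 88,200 × 3,420 × 3 × 6 = 5,429,592,000 bytes.
Track B: 3 min = 180 s; 8,000 × 180 × 1 × 1 = 1,440,000 bytes.
Track C: 49 min = 2,940 s; 96,000 × 2,940 × 4 × 8 = 9,031,680,000 bytes.
Track D: 42:09 (min:sec) = 2,529 s; 11,025 × 2,529 × 1 × 1 = 27,882,225 bytes.
Total = 14,490,594,225 bytes = 13819.3 MiB.

13819.3 MiB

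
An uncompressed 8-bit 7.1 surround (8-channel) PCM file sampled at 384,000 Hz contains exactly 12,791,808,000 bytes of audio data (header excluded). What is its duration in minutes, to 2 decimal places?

69.40 minutes

Byte rate = 384,000 × 1 × 8 = 3,072,000 bytes/s.
Duration = 12,791,808,000 / 3,072,000 = 4,164 s.
4,164 s / 60 = 69.40 minutes.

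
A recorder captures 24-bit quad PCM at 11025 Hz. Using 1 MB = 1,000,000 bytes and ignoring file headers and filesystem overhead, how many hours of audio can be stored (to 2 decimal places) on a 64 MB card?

0.13 hours

Uncompressed byte rate = 11,025 × 3 × 4 = 132,300 bytes/s.
Capacity = 64 × 1,000,000 = 64,000,000 bytes.
64,000,000 / 132,300 ≈ 483.75 s → 0.13 hours.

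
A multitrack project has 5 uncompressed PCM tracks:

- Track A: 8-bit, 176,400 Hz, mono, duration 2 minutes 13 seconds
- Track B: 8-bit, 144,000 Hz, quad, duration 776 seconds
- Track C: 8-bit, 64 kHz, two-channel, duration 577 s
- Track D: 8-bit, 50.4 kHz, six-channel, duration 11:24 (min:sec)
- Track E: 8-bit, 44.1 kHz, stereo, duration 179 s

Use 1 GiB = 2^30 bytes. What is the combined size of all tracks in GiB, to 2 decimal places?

Track A: 2 minutes 13 seconds = 133 s; 176,400 × 133 × 1 × 1 = 23,461,200 bytes.
Track B: 144,000 × 776 × 1 × 4 = 446,976,000 bytes.
Track C: 64,000 × 577 × 1 × 2 = 73,856,000 bytes.
Track D: 11:24 (min:sec) = 684 s; 50,400 × 684 × 1 × 6 = 206,841,600 bytes.
Track E: 44,100 × 179 × 1 × 2 = 15,787,800 bytes.
Total = 766,922,600 bytes = 0.71 GiB.

0.71 GiB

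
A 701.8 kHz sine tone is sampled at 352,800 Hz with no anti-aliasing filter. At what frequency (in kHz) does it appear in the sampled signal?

Nyquist = 352,800/2 = 176,400 Hz; 701,800 Hz exceeds it.
Alias = |701,800 − 2×352,800| = |701,800 − 705,600| = 3,800 Hz = 3.8 kHz.

3.8 kHz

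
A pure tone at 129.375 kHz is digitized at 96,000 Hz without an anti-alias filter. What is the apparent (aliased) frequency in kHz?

33.375 kHz

Nyquist = 96,000/2 = 48,000 Hz; 129,375 Hz exceeds it.
Alias = |129,375 − 1×96,000| = |129,375 − 96,000| = 33,375 Hz = 33.375 kHz.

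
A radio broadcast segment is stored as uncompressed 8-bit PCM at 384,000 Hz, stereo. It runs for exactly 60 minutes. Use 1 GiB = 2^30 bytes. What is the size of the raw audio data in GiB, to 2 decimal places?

Duration = exactly 60 minutes = 3,600 s.
Bytes = 384,000 samples/s × 3,600 s × 1 bytes/sample × 2 ch = 2,764,800,000 bytes.
2,764,800,000 / 1,073,741,824 = 2.57 GiB.

2.57 GiB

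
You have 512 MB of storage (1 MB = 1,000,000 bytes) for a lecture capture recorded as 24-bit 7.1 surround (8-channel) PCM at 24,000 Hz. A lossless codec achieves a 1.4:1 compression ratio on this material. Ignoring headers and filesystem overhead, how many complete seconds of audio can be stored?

Uncompressed byte rate = 24,000 × 3 × 8 = 576,000 bytes/s.
After 1.4:1 compression, effective rate ≈ 411428.57 bytes/s.
Capacity = 512 × 1,000,000 = 512,000,000 bytes.
512,000,000 / effective rate ≈ 1244.44 s → 1,244 seconds.

1,244 seconds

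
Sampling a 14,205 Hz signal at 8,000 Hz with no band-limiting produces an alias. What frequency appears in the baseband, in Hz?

1,795 Hz

Nyquist = 8,000/2 = 4,000 Hz; 14,205 Hz exceeds it.
Alias = |14,205 − 2×8,000| = |14,205 − 16,000| = 1,795 Hz.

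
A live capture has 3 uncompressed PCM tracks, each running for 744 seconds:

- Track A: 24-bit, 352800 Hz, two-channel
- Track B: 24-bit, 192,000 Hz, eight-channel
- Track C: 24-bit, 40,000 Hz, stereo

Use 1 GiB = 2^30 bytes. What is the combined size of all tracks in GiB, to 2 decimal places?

Track A: 352,800 × 744 × 3 × 2 = 1,574,899,200 bytes.
Track B: 192,000 × 744 × 3 × 8 = 3,428,352,000 bytes.
Track C: 40,000 × 744 × 3 × 2 = 178,560,000 bytes.
Total = 5,181,811,200 bytes = 4.83 GiB.

4.83 GiB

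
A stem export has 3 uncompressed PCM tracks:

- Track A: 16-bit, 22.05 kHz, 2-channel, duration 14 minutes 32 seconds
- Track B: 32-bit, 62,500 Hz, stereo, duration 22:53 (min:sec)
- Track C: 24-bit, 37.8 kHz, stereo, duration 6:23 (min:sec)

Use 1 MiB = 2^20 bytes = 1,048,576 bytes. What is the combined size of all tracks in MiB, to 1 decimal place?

810.9 MiB

Track A: 14 minutes 32 seconds = 872 s; 22,050 × 872 × 2 × 2 = 76,910,400 bytes.
Track B: 22:53 (min:sec) = 1,373 s; 62,500 × 1,373 × 4 × 2 = 686,500,000 bytes.
Track C: 6:23 (min:sec) = 383 s; 37,800 × 383 × 3 × 2 = 86,864,400 bytes.
Total = 850,274,800 bytes = 810.9 MiB.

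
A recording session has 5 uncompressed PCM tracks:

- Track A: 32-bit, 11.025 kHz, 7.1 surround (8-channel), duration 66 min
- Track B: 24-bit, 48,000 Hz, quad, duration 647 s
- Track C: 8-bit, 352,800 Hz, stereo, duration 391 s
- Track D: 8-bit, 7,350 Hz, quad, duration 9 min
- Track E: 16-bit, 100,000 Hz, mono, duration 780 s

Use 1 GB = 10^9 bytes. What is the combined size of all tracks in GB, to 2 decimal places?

2.22 GB

Track A: 66 min = 3,960 s; 11,025 × 3,960 × 4 × 8 = 1,397,088,000 bytes.
Track B: 48,000 × 647 × 3 × 4 = 372,672,000 bytes.
Track C: 352,800 × 391 × 1 × 2 = 275,889,600 bytes.
Track D: 9 min = 540 s; 7,350 × 540 × 1 × 4 = 15,876,000 bytes.
Track E: 100,000 × 780 × 2 × 1 = 156,000,000 bytes.
Total = 2,217,525,600 bytes = 2.22 GB.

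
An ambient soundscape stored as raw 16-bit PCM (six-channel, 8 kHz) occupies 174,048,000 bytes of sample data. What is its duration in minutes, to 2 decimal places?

30.22 minutes

Byte rate = 8,000 × 2 × 6 = 96,000 bytes/s.
Duration = 174,048,000 / 96,000 = 1,813 s.
1,813 s / 60 = 30.22 minutes.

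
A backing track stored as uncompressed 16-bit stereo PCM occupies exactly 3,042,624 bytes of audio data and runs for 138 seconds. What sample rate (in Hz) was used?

Bytes = sample_rate × seconds × bytes_per_sample × channels.
sample_rate = 3,042,624 / (138 × 2 × 2) = 3,042,624 / 552 = 5,512 Hz.

5,512 Hz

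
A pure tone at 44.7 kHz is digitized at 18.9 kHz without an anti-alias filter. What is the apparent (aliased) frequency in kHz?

Nyquist = 18,900/2 = 9,450 Hz; 44,700 Hz exceeds it.
Alias = |44,700 − 2×18,900| = |44,700 − 37,800| = 6,900 Hz = 6.9 kHz.

6.9 kHz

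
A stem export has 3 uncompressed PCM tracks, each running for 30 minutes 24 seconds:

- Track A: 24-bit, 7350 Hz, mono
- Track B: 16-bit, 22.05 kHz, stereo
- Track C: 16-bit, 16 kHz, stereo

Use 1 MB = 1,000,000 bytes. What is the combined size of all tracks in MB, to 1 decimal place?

317.8 MB

30 minutes 24 seconds = 1,824 s.
Track A: 7,350 × 1,824 × 3 × 1 = 40,219,200 bytes.
Track B: 22,050 × 1,824 × 2 × 2 = 160,876,800 bytes.
Track C: 16,000 × 1,824 × 2 × 2 = 116,736,000 bytes.
Total = 317,832,000 bytes = 317.8 MB.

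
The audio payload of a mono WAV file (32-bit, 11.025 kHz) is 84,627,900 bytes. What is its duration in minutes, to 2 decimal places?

31.98 minutes

Byte rate = 11,025 × 4 × 1 = 44,100 bytes/s.
Duration = 84,627,900 / 44,100 = 1,919 s.
1,919 s / 60 = 31.98 minutes.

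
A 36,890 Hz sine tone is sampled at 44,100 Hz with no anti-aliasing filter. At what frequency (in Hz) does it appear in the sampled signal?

7,210 Hz

Nyquist = 44,100/2 = 22,050 Hz; 36,890 Hz exceeds it.
Alias = |36,890 − 1×44,100| = |36,890 − 44,100| = 7,210 Hz.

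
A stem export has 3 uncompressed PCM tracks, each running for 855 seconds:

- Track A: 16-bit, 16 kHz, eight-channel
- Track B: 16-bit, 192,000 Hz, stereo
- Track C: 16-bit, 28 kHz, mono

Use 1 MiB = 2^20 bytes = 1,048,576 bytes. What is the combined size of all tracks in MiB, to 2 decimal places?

Track A: 16,000 × 855 × 2 × 8 = 218,880,000 bytes.
Track B: 192,000 × 855 × 2 × 2 = 656,640,000 bytes.
Track C: 28,000 × 855 × 2 × 1 = 47,880,000 bytes.
Total = 923,400,000 bytes = 880.62 MiB.

880.62 MiB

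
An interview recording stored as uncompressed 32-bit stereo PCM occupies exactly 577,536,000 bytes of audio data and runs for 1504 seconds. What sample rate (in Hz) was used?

48,000 Hz

Bytes = sample_rate × seconds × bytes_per_sample × channels.
sample_rate = 577,536,000 / (1,504 × 4 × 2) = 577,536,000 / 12,032 = 48,000 Hz.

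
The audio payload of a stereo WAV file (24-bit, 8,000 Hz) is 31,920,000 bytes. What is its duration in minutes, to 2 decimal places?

11.08 minutes

Byte rate = 8,000 × 3 × 2 = 48,000 bytes/s.
Duration = 31,920,000 / 48,000 = 665 s.
665 s / 60 = 11.08 minutes.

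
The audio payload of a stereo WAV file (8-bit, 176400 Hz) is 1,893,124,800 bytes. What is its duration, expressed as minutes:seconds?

Byte rate = 176,400 × 1 × 2 = 352,800 bytes/s.
Duration = 1,893,124,800 / 352,800 = 5,366 s.
5,366 s = 89:26.

89:26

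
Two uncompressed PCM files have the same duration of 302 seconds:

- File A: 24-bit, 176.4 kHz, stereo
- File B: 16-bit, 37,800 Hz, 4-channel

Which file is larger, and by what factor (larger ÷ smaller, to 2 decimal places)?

File A: 176,400 × 3 × 2 = 1,058,400 bytes/s.
File B: 37,800 × 2 × 4 = 302,400 bytes/s.
File A is larger; ratio = 319,636,800 / 91,324,800 = 3.50.

File A, by a factor of 3.50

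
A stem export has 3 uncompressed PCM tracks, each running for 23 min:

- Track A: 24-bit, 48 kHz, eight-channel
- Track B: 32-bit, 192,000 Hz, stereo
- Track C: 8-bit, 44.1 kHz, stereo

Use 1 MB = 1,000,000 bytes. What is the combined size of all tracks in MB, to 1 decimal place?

23 min = 1,380 s.
Track A: 48,000 × 1,380 × 3 × 8 = 1,589,760,000 bytes.
Track B: 192,000 × 1,380 × 4 × 2 = 2,119,680,000 bytes.
Track C: 44,100 × 1,380 × 1 × 2 = 121,716,000 bytes.
Total = 3,831,156,000 bytes = 3831.2 MB.

3831.2 MB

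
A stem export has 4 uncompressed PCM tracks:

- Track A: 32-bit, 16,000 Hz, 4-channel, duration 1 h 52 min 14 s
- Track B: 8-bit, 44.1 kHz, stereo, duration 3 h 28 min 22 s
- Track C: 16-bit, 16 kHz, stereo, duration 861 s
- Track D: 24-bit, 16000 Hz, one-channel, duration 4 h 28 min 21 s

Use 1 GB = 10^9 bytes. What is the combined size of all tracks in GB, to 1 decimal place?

Track A: 1 h 52 min 14 s = 6,734 s; 16,000 × 6,734 × 4 × 4 = 1,723,904,000 bytes.
Track B: 3 h 28 min 22 s = 12,502 s; 44,100 × 12,502 × 1 × 2 = 1,102,676,400 bytes.
Track C: 16,000 × 861 × 2 × 2 = 55,104,000 bytes.
Track D: 4 h 28 min 21 s = 16,101 s; 16,000 × 16,101 × 3 × 1 = 772,848,000 bytes.
Total = 3,654,532,400 bytes = 3.7 GB.

3.7 GB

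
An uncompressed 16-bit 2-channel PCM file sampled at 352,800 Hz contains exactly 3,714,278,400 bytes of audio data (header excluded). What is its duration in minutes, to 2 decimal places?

43.87 minutes

Byte rate = 352,800 × 2 × 2 = 1,411,200 bytes/s.
Duration = 3,714,278,400 / 1,411,200 = 2,632 s.
2,632 s / 60 = 43.87 minutes.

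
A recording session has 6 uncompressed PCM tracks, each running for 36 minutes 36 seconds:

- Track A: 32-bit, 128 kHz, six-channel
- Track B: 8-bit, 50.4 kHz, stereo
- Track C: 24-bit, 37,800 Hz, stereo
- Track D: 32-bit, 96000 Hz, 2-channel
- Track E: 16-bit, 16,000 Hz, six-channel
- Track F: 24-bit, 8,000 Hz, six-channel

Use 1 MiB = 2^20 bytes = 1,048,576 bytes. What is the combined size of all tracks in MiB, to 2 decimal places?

9431.75 MiB

36 minutes 36 seconds = 2,196 s.
Track A: 128,000 × 2,196 × 4 × 6 = 6,746,112,000 bytes.
Track B: 50,400 × 2,196 × 1 × 2 = 221,356,800 bytes.
Track C: 37,800 × 2,196 × 3 × 2 = 498,052,800 bytes.
Track D: 96,000 × 2,196 × 4 × 2 = 1,686,528,000 bytes.
Track E: 16,000 × 2,196 × 2 × 6 = 421,632,000 bytes.
Track F: 8,000 × 2,196 × 3 × 6 = 316,224,000 bytes.
Total = 9,889,905,600 bytes = 9431.75 MiB.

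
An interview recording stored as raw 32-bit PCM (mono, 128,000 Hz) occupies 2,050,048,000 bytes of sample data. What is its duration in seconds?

4,004 seconds

Byte rate = 128,000 × 4 × 1 = 512,000 bytes/s.
Duration = 2,050,048,000 / 512,000 = 4,004 s.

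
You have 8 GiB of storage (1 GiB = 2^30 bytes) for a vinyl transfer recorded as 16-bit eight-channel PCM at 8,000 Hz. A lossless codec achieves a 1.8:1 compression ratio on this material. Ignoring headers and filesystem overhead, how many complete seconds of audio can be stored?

120,795 seconds

Uncompressed byte rate = 8,000 × 2 × 8 = 128,000 bytes/s.
After 1.8:1 compression, effective rate ≈ 71111.11 bytes/s.
Capacity = 8 × 1,073,741,824 = 8,589,934,592 bytes.
8,589,934,592 / effective rate ≈ 120795.96 s → 120,795 seconds.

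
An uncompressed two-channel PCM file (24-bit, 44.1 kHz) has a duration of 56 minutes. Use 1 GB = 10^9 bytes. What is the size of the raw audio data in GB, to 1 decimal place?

0.9 GB

Duration = 56 minutes = 3,360 s.
Bytes = 44,100 samples/s × 3,360 s × 3 bytes/sample × 2 ch = 889,056,000 bytes.
889,056,000 / 1,000,000,000 = 0.9 GB.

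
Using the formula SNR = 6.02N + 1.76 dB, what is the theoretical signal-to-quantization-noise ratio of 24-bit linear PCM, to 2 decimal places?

146.24 dB

6.02 × 24 + 1.76 = 146.24 dB.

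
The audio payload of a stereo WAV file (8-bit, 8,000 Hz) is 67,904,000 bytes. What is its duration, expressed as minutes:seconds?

70:44

Byte rate = 8,000 × 1 × 2 = 16,000 bytes/s.
Duration = 67,904,000 / 16,000 = 4,244 s.
4,244 s = 70:44.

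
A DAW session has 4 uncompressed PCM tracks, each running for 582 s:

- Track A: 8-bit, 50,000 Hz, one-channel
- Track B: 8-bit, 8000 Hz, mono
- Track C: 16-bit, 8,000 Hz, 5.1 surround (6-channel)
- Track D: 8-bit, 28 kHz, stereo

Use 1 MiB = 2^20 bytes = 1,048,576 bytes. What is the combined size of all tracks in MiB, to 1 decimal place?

Track A: 50,000 × 582 × 1 × 1 = 29,100,000 bytes.
Track B: 8,000 × 582 × 1 × 1 = 4,656,000 bytes.
Track C: 8,000 × 582 × 2 × 6 = 55,872,000 bytes.
Track D: 28,000 × 582 × 1 × 2 = 32,592,000 bytes.
Total = 122,220,000 bytes = 116.6 MiB.

116.6 MiB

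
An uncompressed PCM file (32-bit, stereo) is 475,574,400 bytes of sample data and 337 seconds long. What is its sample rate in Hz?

176,400 Hz

Bytes = sample_rate × seconds × bytes_per_sample × channels.
sample_rate = 475,574,400 / (337 × 4 × 2) = 475,574,400 / 2,696 = 176,400 Hz.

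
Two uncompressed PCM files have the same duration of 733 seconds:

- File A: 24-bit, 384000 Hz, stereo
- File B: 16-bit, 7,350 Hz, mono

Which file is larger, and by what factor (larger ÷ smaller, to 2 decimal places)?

File A: 384,000 × 3 × 2 = 2,304,000 bytes/s.
File B: 7,350 × 2 × 1 = 14,700 bytes/s.
File A is larger; ratio = 1,688,832,000 / 10,775,100 = 156.73.

File A, by a factor of 156.73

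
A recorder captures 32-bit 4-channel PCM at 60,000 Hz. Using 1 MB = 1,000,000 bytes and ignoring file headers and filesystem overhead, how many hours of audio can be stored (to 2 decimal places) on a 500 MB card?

0.14 hours

Uncompressed byte rate = 60,000 × 4 × 4 = 960,000 bytes/s.
Capacity = 500 × 1,000,000 = 500,000,000 bytes.
500,000,000 / 960,000 ≈ 520.83 s → 0.14 hours.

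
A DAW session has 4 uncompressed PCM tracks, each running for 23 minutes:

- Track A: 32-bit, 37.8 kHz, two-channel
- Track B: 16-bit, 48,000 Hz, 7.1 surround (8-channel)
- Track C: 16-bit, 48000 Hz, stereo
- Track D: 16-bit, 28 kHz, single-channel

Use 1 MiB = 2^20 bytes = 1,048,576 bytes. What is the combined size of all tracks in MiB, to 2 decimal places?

1735.11 MiB

23 minutes = 1,380 s.
Track A: 37,800 × 1,380 × 4 × 2 = 417,312,000 bytes.
Track B: 48,000 × 1,380 × 2 × 8 = 1,059,840,000 bytes.
Track C: 48,000 × 1,380 × 2 × 2 = 264,960,000 bytes.
Track D: 28,000 × 1,380 × 2 × 1 = 77,280,000 bytes.
Total = 1,819,392,000 bytes = 1735.11 MiB.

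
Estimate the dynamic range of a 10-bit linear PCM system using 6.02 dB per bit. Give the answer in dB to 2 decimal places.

60.20 dB

10 × 6.02 = 60.20 dB.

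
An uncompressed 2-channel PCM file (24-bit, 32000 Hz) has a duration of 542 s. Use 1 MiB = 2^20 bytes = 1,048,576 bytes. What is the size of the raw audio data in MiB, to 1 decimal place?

99.2 MiB

Bytes = 32,000 samples/s × 542 s × 3 bytes/sample × 2 ch = 104,064,000 bytes.
104,064,000 / 1,048,576 = 99.2 MiB.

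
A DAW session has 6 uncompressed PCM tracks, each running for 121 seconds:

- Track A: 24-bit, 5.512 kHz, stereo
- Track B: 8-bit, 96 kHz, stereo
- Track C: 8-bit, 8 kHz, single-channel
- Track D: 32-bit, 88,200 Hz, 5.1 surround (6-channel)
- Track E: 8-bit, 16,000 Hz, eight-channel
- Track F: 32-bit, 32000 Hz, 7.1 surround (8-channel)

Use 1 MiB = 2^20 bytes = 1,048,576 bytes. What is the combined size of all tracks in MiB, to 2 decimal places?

404.10 MiB

Track A: 5,512 × 121 × 3 × 2 = 4,001,712 bytes.
Track B: 96,000 × 121 × 1 × 2 = 23,232,000 bytes.
Track C: 8,000 × 121 × 1 × 1 = 968,000 bytes.
Track D: 88,200 × 121 × 4 × 6 = 256,132,800 bytes.
Track E: 16,000 × 121 × 1 × 8 = 15,488,000 bytes.
Track F: 32,000 × 121 × 4 × 8 = 123,904,000 bytes.
Total = 423,726,512 bytes = 404.10 MiB.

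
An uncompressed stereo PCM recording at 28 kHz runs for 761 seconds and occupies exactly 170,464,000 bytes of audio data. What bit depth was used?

Bytes per sample = 170,464,000 / (28,000 × 761 × 2) = 170,464,000 / 42,616,000 = 4.
Bit depth = 4 × 8 = 32 bits.

32 bits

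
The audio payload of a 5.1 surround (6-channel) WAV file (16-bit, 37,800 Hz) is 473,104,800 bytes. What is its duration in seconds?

Byte rate = 37,800 × 2 × 6 = 453,600 bytes/s.
Duration = 473,104,800 / 453,600 = 1,043 s.

1,043 seconds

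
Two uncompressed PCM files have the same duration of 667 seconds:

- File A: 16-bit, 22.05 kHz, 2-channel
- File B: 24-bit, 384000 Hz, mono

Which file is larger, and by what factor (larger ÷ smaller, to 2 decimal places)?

File B, by a factor of 13.06

File A: 22,050 × 2 × 2 = 88,200 bytes/s.
File B: 384,000 × 3 × 1 = 1,152,000 bytes/s.
File B is larger; ratio = 768,384,000 / 58,829,400 = 13.06.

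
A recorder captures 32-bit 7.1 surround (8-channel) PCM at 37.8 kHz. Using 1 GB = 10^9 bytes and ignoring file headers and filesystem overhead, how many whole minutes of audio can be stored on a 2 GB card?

Uncompressed byte rate = 37,800 × 4 × 8 = 1,209,600 bytes/s.
Capacity = 2 × 1,000,000,000 = 2,000,000,000 bytes.
2,000,000,000 / 1,209,600 ≈ 1653.44 s → 27 minutes.

27 minutes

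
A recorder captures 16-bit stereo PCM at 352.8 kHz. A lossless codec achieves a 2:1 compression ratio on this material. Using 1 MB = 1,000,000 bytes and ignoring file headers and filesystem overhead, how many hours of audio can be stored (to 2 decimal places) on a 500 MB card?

0.20 hours

Uncompressed byte rate = 352,800 × 2 × 2 = 1,411,200 bytes/s.
After 2:1 compression, effective rate ≈ 705600 bytes/s.
Capacity = 500 × 1,000,000 = 500,000,000 bytes.
500,000,000 / effective rate ≈ 708.62 s → 0.20 hours.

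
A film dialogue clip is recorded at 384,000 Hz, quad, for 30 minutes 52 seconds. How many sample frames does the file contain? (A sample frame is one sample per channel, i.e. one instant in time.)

30 minutes 52 seconds = 1,852 s.
384,000 samples/s × 1,852 s = 711,168,000 frames.

711,168,000 sample frames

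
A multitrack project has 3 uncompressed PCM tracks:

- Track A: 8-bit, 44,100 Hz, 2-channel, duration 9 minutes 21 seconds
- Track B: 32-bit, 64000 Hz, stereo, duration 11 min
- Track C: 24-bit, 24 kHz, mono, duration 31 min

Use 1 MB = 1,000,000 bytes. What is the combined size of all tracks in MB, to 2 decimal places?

Track A: 9 minutes 21 seconds = 561 s; 44,100 × 561 × 1 × 2 = 49,480,200 bytes.
Track B: 11 min = 660 s; 64,000 × 660 × 4 × 2 = 337,920,000 bytes.
Track C: 31 min = 1,860 s; 24,000 × 1,860 × 3 × 1 = 133,920,000 bytes.
Total = 521,320,200 bytes = 521.32 MB.

521.32 MB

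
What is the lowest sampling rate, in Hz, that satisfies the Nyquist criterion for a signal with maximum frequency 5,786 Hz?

11,572 Hz

Minimum sample rate = 2 × 5,786 Hz = 11,572 Hz.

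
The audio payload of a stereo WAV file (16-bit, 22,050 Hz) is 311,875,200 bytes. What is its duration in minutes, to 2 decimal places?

Byte rate = 22,050 × 2 × 2 = 88,200 bytes/s.
Duration = 311,875,200 / 88,200 = 3,536 s.
3,536 s / 60 = 58.93 minutes.

58.93 minutes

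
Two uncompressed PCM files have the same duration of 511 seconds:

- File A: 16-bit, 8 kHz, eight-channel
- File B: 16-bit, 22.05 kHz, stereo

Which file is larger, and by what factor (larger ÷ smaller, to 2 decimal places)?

File A, by a factor of 1.45

File A: 8,000 × 2 × 8 = 128,000 bytes/s.
File B: 22,050 × 2 × 2 = 88,200 bytes/s.
File A is larger; ratio = 65,408,000 / 45,070,200 = 1.45.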